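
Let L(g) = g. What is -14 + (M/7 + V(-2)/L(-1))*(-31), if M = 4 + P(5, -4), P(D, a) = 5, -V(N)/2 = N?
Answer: 491/7 ≈ 70.143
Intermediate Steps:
V(N) = -2*N
M = 9 (M = 4 + 5 = 9)
-14 + (M/7 + V(-2)/L(-1))*(-31) = -14 + (9/7 - 2*(-2)/(-1))*(-31) = -14 + (9*(⅐) + 4*(-1))*(-31) = -14 + (9/7 - 4)*(-31) = -14 - 19/7*(-31) = -14 + 589/7 = 491/7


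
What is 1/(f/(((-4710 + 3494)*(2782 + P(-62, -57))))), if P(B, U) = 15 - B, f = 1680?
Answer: -72428/35 ≈ -2069.4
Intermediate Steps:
1/(f/(((-4710 + 3494)*(2782 + P(-62, -57))))) = 1/(1680/(((-4710 + 3494)*(2782 + (15 - 1*(-62)))))) = 1/(1680/((-1216*(2782 + (15 + 62))))) = 1/(1680/((-1216*(2782 + 77)))) = 1/(1680/((-1216*2859))) = 1/(1680/(-3476544)) = 1/(1680*(-1/3476544)) = 1/(-35/72428) = -72428/35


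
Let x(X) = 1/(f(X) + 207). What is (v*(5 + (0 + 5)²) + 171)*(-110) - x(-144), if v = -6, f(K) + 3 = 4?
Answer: 205919/208 ≈ 990.00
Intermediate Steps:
f(K) = 1 (f(K) = -3 + 4 = 1)
x(X) = 1/208 (x(X) = 1/(1 + 207) = 1/208)
(v*(5 + (0 + 5)²) + 171)*(-110) - x(-144) = (-6*(5 + (0 + 5)²) + 171)*(-110) - 1*1/208 = (-6*(5 + 5²) + 171)*(-110) - 1/208 = (-6*(5 + 25) + 171)*(-110) - 1/208 = (-6*30 + 171)*(-110) - 1/208 = (-180 + 171)*(-110) - 1/208 = -9*(-110) - 1/208 = 990 - 1/208 = 205919/208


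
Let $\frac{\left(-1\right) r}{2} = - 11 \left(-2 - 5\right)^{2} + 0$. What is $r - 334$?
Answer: $744$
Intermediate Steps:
$r = 1078$ ($r = - 2 \left(- 11 \left(-2 - 5\right)^{2} + 0\right) = - 2 \left(- 11 \left(-7\right)^{2} + 0\right) = - 2 \left(\left(-11\right) 49 + 0\right) = - 2 \left(-539 + 0\right) = \left(-2\right) \left(-539\right) = 1078$)
$r - 334 = 1078 - 334 = 744$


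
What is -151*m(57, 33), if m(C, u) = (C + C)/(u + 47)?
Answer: -8607/40 ≈ -215.18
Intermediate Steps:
m(C, u) = 2*C/(47 + u) (m(C, u) = (2*C)/(47 + u) = 2*C/(47 + u))
-151*m(57, 33) = -302*57/(47 + 33) = -302*57/80 = -151*57/40 = -8607/40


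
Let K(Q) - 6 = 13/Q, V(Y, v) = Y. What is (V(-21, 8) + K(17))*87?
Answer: -21054/17 ≈ -1238.5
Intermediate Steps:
K(Q) = 6 + 13/Q
(V(-21, 8) + K(17))*87 = (-21 + (6 + 13/17))*87 = (-21 + 115/17)*87 = -242/17*87 = -21054/17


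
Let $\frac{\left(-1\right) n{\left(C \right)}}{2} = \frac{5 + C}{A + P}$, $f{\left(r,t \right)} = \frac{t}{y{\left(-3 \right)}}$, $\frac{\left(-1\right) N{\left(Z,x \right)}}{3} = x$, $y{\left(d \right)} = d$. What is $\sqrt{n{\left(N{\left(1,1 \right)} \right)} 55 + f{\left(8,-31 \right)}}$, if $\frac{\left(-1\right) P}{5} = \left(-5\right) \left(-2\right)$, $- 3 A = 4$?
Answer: $\frac{\sqrt{6447}}{21} \approx 3.8235$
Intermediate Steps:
$A = - \frac{4}{3}$ ($A = \left(- \frac{1}{3}\right) 4 = - \frac{4}{3} \approx -1.3333$)
$P = -50$ ($P = - 5 \left(\left(-5\right) \left(-2\right)\right) = \left(-5\right) 10 = -50$)
$N{\left(Z,x \right)} = - 3 x$
$f{\left(r,t \right)} = - \frac{t}{3}$ ($f{\left(r,t \right)} = \frac{t}{-3} = t \left(- \frac{1}{3}\right) = - \frac{t}{3}$)
$n{\left(C \right)} = \frac{15}{77} + \frac{3 C}{77}$ ($n{\left(C \right)} = - 2 \frac{5 + C}{- \frac{4}{3} - 50} = - 2 \frac{5 + C}{- \frac{154}{3}} = - 2 \left(5 + C\right) \left(- \frac{3}{154}\right) = - 2 \left(- \frac{15}{154} - \frac{3 C}{154}\right) = \frac{15}{77} + \frac{3 C}{77}$)
$\sqrt{n{\left(N{\left(1,1 \right)} \right)} 55 + f{\left(8,-31 \right)}} = \sqrt{\left(\frac{15}{77} + \frac{3 \left(\left(-3\right) 1\right)}{77}\right) 55 - - \frac{31}{3}} = \sqrt{\left(\frac{15}{77} + \frac{3}{77} \left(-3\right)\right) 55 + \frac{31}{3}} = \sqrt{\left(\frac{15}{77} - \frac{9}{77}\right) 55 + \frac{31}{3}} = \sqrt{\frac{6}{77} \cdot 55 + \frac{31}{3}} = \sqrt{\frac{30}{7} + \frac{31}{3}} = \sqrt{\frac{307}{21}} = \frac{\sqrt{6447}}{21}$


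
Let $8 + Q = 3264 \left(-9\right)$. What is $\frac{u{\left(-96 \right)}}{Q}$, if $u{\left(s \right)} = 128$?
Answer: $- \frac{16}{3673} \approx -0.0043561$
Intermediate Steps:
$Q = -29384$ ($Q = -8 + 3264 \left(-9\right) = -8 - 29376 = -29384$)
$\frac{u{\left(-96 \right)}}{Q} = \frac{128}{-29384} = 128 \left(- \frac{1}{29384}\right) = - \frac{16}{3673}$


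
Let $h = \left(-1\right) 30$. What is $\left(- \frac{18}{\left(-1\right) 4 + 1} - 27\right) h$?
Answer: $630$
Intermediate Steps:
$h = -30$
$\left(- \frac{18}{\left(-1\right) 4 + 1} - 27\right) h = \left(- \frac{18}{\left(-1\right) 4 + 1} - 27\right) \left(-30\right) = \left(- \frac{18}{-4 + 1} - 27\right) \left(-30\right) = \left(- \frac{18}{-3} - 27\right) \left(-30\right) = \left(\left(-18\right) \left(- \frac{1}{3}\right) - 27\right) \left(-30\right) = \left(6 - 27\right) \left(-30\right) = \left(-21\right) \left(-30\right) = 630$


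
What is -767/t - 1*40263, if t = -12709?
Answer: -511701700/12709 ≈ -40263.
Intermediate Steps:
-767/t - 1*40263 = -767/(-12709) - 1*40263 = -767*(-1/12709) - 40263 = 767/12709 - 40263 = -511701700/12709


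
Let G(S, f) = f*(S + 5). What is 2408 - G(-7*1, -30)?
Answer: 2348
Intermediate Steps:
G(S, f) = f*(5 + S)
2408 - G(-7*1, -30) = 2408 - (-30)*(5 - 7*1) = 2408 - (-30)*(5 - 7) = 2408 - (-30)*(-2) = 2408 - 1*60 = 2408 - 60 = 2348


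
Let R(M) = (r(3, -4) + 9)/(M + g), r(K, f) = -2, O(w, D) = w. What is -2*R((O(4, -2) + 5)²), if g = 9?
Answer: -7/45 ≈ -0.15556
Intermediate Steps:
R(M) = 7/(9 + M) (R(M) = (-2 + 9)/(M + 9) = 7/(9 + M))
-2*R((O(4, -2) + 5)²) = -14/(9 + (4 + 5)²) = -14/(9 + 9²) = -14/(9 + 81) = -14/90 = -2*7/90 = -7/45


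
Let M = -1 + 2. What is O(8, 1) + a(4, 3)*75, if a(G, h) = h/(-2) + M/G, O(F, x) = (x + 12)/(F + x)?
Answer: -3323/36 ≈ -92.306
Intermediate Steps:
M = 1
O(F, x) = (12 + x)/(F + x)
a(G, h) = 1/G - h/2 (a(G, h) = h/(-2) + 1/G = h*(-½) + 1/G = -h/2 + 1/G = 1/G - h/2)
O(8, 1) + a(4, 3)*75 = (12 + 1)/(8 + 1) + (1/4 - ½*3)*75 = 13/9 + (¼ - 3/2)*75 = (⅑)*13 - 5/4*75 = 13/9 - 375/4 = -3323/36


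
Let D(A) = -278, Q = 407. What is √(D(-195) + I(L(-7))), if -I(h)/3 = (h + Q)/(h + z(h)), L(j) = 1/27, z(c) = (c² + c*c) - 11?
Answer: I*√106349297/799 ≈ 12.907*I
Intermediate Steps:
z(c) = -11 + 2*c² (z(c) = (c² + c²) - 11 = 2*c² - 11 = -11 + 2*c²)
L(j) = 1/27
I(h) = -3*(407 + h)/(-11 + h + 2*h²) (I(h) = -3*(h + 407)/(h + (-11 + 2*h²)) = -3*(407 + h)/(-11 + h + 2*h²))
√(D(-195) + I(L(-7))) = √(-278 + 3*(-407 - 1*1/27)/(-11 + 1/27 + 2*(1/27)²)) = √(-278 + 3*(-407 - 1/27)/(-11 + 1/27 + 2*(1/729))) = √(-278 + 3*(-10990/27)/(-11 + 1/27 + 2/729)) = √(-278 + 3*(-10990/27)/(-7990/729)) = √(-278 + 3*(-729/7990)*(-10990/27)) = √(-278 + 89019/799) = √(-133103/799) = I*√106349297/799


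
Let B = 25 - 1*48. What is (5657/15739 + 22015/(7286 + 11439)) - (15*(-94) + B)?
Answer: 12079309371/8420365 ≈ 1434.5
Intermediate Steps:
B = -23 (B = 25 - 48 = -23)
(5657/15739 + 22015/(7286 + 11439)) - (15*(-94) + B) = (5657/15739 + 22015/(7286 + 11439)) - (15*(-94) - 23) = (5657*(1/15739) + 22015/18725) - (-1410 - 23) = (5657/15739 + 22015*(1/18725)) - 1*(-1433) = (5657/15739 + 629/535) + 1433 = 12926326/8420365 + 1433 = 12079309371/8420365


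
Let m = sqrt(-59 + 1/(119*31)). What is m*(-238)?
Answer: -10*I*sqrt(32116434)/31 ≈ -1828.1*I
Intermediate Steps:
m = 5*I*sqrt(32116434)/3689 (m = sqrt(-59 + (1/119)*(1/31)) = sqrt(-59 + 1/3689) = sqrt(-217650/3689) = 5*I*sqrt(32116434)/3689 ≈ 7.6811*I)
m*(-238) = (5*I*sqrt(32116434)/3689)*(-238) = -10*I*sqrt(32116434)/31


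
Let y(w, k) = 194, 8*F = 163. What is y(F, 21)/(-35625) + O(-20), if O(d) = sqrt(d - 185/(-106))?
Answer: -194/35625 + 3*I*sqrt(22790)/106 ≈ -0.0054456 + 4.2726*I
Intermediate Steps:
F = 163/8 (F = (1/8)*163 = 163/8 ≈ 20.375)
O(d) = sqrt(185/106 + d) (O(d) = sqrt(d - 185*(-1/106)) = sqrt(d + 185/106) = sqrt(185/106 + d))
y(F, 21)/(-35625) + O(-20) = 194/(-35625) + sqrt(19610 + 11236*(-20))/106 = 194*(-1/35625) + sqrt(19610 - 224720)/106 = -194/35625 + sqrt(-205110)/106 = -194/35625 + (3*I*sqrt(22790))/106 = -194/35625 + 3*I*sqrt(22790)/106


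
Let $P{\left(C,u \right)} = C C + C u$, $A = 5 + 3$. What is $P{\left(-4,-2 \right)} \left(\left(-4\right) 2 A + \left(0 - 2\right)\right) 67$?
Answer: $-106128$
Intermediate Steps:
$A = 8$
$P{\left(C,u \right)} = C^{2} + C u$
$P{\left(-4,-2 \right)} \left(\left(-4\right) 2 A + \left(0 - 2\right)\right) 67 = - 4 \left(-4 - 2\right) \left(\left(-4\right) 2 \cdot 8 + \left(0 - 2\right)\right) 67 = \left(-4\right) \left(-6\right) \left(\left(-8\right) 8 + \left(0 - 2\right)\right) 67 = 24 \left(-64 - 2\right) 67 = 24 \left(-66\right) 67 = \left(-1584\right) 67 = -106128$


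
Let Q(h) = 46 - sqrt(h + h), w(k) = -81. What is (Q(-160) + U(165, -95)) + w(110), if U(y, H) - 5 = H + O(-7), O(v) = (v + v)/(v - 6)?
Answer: -1611/13 - 8*I*sqrt(5) ≈ -123.92 - 17.889*I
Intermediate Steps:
O(v) = 2*v/(-6 + v) (O(v) = (2*v)/(-6 + v) = 2*v/(-6 + v))
U(y, H) = 79/13 + H (U(y, H) = 5 + (H + 2*(-7)/(-6 - 7)) = 5 + (H + 2*(-7)/(-13)) = 5 + (H + 2*(-7)*(-1/13)) = 5 + (H + 14/13) = 5 + (14/13 + H) = 79/13 + H)
Q(h) = 46 - sqrt(2)*sqrt(h) (Q(h) = 46 - sqrt(2*h) = 46 - sqrt(2)*sqrt(h))
(Q(-160) + U(165, -95)) + w(110) = ((46 - sqrt(2)*sqrt(-160)) + (79/13 - 95)) - 81 = ((46 - sqrt(2)*4*I*sqrt(10)) - 1156/13) - 81 = ((46 - 8*I*sqrt(5)) - 1156/13) - 81 = (-558/13 - 8*I*sqrt(5)) - 81 = -1611/13 - 8*I*sqrt(5)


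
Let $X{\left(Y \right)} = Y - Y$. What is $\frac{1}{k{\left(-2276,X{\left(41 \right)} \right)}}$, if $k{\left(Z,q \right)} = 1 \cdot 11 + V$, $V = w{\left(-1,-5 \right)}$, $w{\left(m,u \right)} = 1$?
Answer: $\frac{1}{12} \approx 0.083333$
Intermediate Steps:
$X{\left(Y \right)} = 0$
$V = 1$
$k{\left(Z,q \right)} = 12$ ($k{\left(Z,q \right)} = 1 \cdot 11 + 1 = 11 + 1 = 12$)
$\frac{1}{k{\left(-2276,X{\left(41 \right)} \right)}} = \frac{1}{12}$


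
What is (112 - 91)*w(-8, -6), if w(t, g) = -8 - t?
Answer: 0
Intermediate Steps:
(112 - 91)*w(-8, -6) = (112 - 91)*(-8 - 1*(-8)) = 21*(-8 + 8) = 21*0 = 0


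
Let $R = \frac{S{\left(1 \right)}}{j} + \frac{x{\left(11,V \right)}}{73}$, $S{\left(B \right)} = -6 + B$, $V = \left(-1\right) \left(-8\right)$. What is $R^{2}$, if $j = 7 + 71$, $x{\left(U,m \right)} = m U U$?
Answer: $\frac{5645869321}{32421636} \approx 174.14$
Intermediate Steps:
$V = 8$
$x{\left(U,m \right)} = m U^{2}$ ($x{\left(U,m \right)} = U m U = m U^{2}$)
$j = 78$
$R = \frac{75139}{5694}$ ($R = \frac{-6 + 1}{78} + \frac{8 \cdot 11^{2}}{73} = \left(-5\right) \frac{1}{78} + 8 \cdot 121 \cdot \frac{1}{73} = - \frac{5}{78} + 968 \cdot \frac{1}{73} = - \frac{5}{78} + \frac{968}{73} = \frac{75139}{5694} \approx 13.196$)
$R^{2} = \left(\frac{75139}{5694}\right)^{2} = \frac{5645869321}{32421636}$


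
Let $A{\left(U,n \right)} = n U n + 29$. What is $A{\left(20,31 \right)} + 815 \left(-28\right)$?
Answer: $-3571$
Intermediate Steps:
$A{\left(U,n \right)} = 29 + U n^{2}$ ($A{\left(U,n \right)} = U n n + 29 = U n^{2} + 29 = 29 + U n^{2}$)
$A{\left(20,31 \right)} + 815 \left(-28\right) = \left(29 + 20 \cdot 31^{2}\right) + 815 \left(-28\right) = \left(29 + 20 \cdot 961\right) - 22820 = \left(29 + 19220\right) - 22820 = 19249 - 22820 = -3571$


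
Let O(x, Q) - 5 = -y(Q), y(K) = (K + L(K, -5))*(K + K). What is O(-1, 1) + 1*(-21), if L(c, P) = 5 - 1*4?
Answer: -20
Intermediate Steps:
L(c, P) = 1 (L(c, P) = 5 - 4 = 1)
y(K) = 2*K*(1 + K) (y(K) = (K + 1)*(K + K) = (1 + K)*(2*K) = 2*K*(1 + K))
O(x, Q) = 5 - 2*Q*(1 + Q)
O(-1, 1) + 1*(-21) = (5 - 2*1*(1 + 1)) + 1*(-21) = (5 - 2*1*2) - 21 = (5 - 4) - 21 = 1 - 21 = -20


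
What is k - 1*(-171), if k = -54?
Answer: 117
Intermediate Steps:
k - 1*(-171) = -54 - 1*(-171) = -54 + 171 = 117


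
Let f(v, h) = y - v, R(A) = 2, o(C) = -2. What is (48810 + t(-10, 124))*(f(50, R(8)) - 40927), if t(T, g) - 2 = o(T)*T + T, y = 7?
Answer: -2000237340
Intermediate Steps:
t(T, g) = 2 - T (t(T, g) = 2 + (-2*T + T) = 2 - T)
f(v, h) = 7 - v
(48810 + t(-10, 124))*(f(50, R(8)) - 40927) = (48810 + (2 - 1*(-10)))*((7 - 1*50) - 40927) = (48810 + (2 + 10))*((7 - 50) - 40927) = (48810 + 12)*(-43 - 40927) = 48822*(-40970) = -2000237340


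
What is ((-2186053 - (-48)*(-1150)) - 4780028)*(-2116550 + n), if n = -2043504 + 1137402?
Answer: 21222889057212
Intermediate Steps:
n = -906102
((-2186053 - (-48)*(-1150)) - 4780028)*(-2116550 + n) = ((-2186053 - (-48)*(-1150)) - 4780028)*(-2116550 - 906102) = ((-2186053 - 1*55200) - 4780028)*(-3022652) = ((-2186053 - 55200) - 4780028)*(-3022652) = (-2241253 - 4780028)*(-3022652) = -7021281*(-3022652) = 21222889057212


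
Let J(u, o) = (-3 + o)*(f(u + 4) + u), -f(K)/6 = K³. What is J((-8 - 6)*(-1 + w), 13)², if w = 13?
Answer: 70042247852601600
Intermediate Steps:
f(K) = -6*K³
J(u, o) = (-3 + o)*(u - 6*(4 + u)³) (J(u, o) = (-3 + o)*(-6*(u + 4)³ + u) = (-3 + o)*(-6*(4 + u)³ + u) = (-3 + o)*(u - 6*(4 + u)³))
J((-8 - 6)*(-1 + w), 13)² = (-3*(-8 - 6)*(-1 + 13) + 18*(4 + (-8 - 6)*(-1 + 13))³ + 13*((-8 - 6)*(-1 + 13)) - 6*13*(4 + (-8 - 6)*(-1 + 13))³)² = (-(-42)*12 + 18*(4 - 14*12)³ + 13*(-14*12) - 6*13*(4 - 14*12)³)² = (-3*(-168) + 18*(4 - 168)³ + 13*(-168) - 6*13*(4 - 168)³)² = (504 + 18*(-164)³ - 2184 - 6*13*(-164)³)² = (504 + 18*(-4410944) - 2184 - 6*13*(-4410944))² = (504 - 79396992 - 2184 + 344053632)² = 264654960² = 70042247852601600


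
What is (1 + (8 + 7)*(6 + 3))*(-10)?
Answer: -1360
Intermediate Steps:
(1 + (8 + 7)*(6 + 3))*(-10) = (1 + 15*9)*(-10) = (1 + 135)*(-10) = 136*(-10) = -1360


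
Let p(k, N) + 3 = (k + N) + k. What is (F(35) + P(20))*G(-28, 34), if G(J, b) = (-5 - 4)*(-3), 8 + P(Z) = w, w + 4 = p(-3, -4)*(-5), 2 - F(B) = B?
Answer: 540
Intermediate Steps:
F(B) = 2 - B
p(k, N) = -3 + N + 2*k (p(k, N) = -3 + ((k + N) + k) = -3 + ((N + k) + k) = -3 + (N + 2*k) = -3 + N + 2*k)
w = 61 (w = -4 + (-3 - 4 + 2*(-3))*(-5) = -4 + (-3 - 4 - 6)*(-5) = -4 - 13*(-5) = -4 + 65 = 61)
P(Z) = 53 (P(Z) = -8 + 61 = 53)
G(J, b) = 27 (G(J, b) = -9*(-3) = 27)
(F(35) + P(20))*G(-28, 34) = ((2 - 1*35) + 53)*27 = ((2 - 35) + 53)*27 = (-33 + 53)*27 = 20*27 = 540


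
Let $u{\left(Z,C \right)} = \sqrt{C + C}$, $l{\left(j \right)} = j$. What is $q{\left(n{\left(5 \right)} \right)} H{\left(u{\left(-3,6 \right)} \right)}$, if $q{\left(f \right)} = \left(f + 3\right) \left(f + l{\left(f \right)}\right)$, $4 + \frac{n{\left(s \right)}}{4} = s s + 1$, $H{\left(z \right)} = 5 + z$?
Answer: $80080 + 32032 \sqrt{3} \approx 1.3556 \cdot 10^{5}$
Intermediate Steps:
$u{\left(Z,C \right)} = \sqrt{2} \sqrt{C}$ ($u{\left(Z,C \right)} = \sqrt{2 C} = \sqrt{2} \sqrt{C}$)
$n{\left(s \right)} = -12 + 4 s^{2}$ ($n{\left(s \right)} = -16 + 4 \left(s s + 1\right) = -16 + 4 \left(s^{2} + 1\right) = -16 + 4 \left(1 + s^{2}\right) = -16 + \left(4 + 4 s^{2}\right) = -12 + 4 s^{2}$)
$q{\left(f \right)} = 2 f \left(3 + f\right)$ ($q{\left(f \right)} = \left(f + 3\right) \left(f + f\right) = \left(3 + f\right) 2 f = 2 f \left(3 + f\right)$)
$q{\left(n{\left(5 \right)} \right)} H{\left(u{\left(-3,6 \right)} \right)} = 2 \left(-12 + 4 \cdot 5^{2}\right) \left(3 - \left(12 - 4 \cdot 5^{2}\right)\right) \left(5 + \sqrt{2} \sqrt{6}\right) = 2 \left(-12 + 4 \cdot 25\right) \left(3 + \left(-12 + 4 \cdot 25\right)\right) \left(5 + 2 \sqrt{3}\right) = 2 \left(-12 + 100\right) \left(3 + \left(-12 + 100\right)\right) \left(5 + 2 \sqrt{3}\right) = 2 \cdot 88 \left(3 + 88\right) \left(5 + 2 \sqrt{3}\right) = 2 \cdot 88 \cdot 91 \left(5 + 2 \sqrt{3}\right) = 16016 \left(5 + 2 \sqrt{3}\right) = 80080 + 32032 \sqrt{3}$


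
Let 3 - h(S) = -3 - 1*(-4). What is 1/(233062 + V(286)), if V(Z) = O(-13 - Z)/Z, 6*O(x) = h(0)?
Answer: 858/199967197 ≈ 4.2907e-6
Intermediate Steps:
h(S) = 2 (h(S) = 3 - (-3 - 1*(-4)) = 3 - (-3 + 4) = 3 - 1*1 = 3 - 1 = 2)
O(x) = ⅓ (O(x) = (⅙)*2 = ⅓)
V(Z) = 1/(3*Z)
1/(233062 + V(286)) = 1/(233062 + (⅓)/286) = 1/(233062 + (⅓)*(1/286)) = 1/(233062 + 1/858) = 1/(199967197/858) = 858/199967197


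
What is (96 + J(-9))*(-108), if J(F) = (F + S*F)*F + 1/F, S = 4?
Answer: -54096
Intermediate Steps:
J(F) = 1/F + 5*F² (J(F) = (F + 4*F)*F + 1/F = (5*F)*F + 1/F = 5*F² + 1/F = 1/F + 5*F²)
(96 + J(-9))*(-108) = (96 + (1 + 5*(-9)³)/(-9))*(-108) = (96 - (1 + 5*(-729))/9)*(-108) = (96 - (1 - 3645)/9)*(-108) = (96 - ⅑*(-3644))*(-108) = (96 + 3644/9)*(-108) = (4508/9)*(-108) = -54096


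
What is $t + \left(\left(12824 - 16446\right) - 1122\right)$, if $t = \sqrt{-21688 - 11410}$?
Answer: $-4744 + i \sqrt{33098} \approx -4744.0 + 181.93 i$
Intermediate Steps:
$t = i \sqrt{33098}$ ($t = \sqrt{-33098} = i \sqrt{33098} \approx 181.93 i$)
$t + \left(\left(12824 - 16446\right) - 1122\right) = i \sqrt{33098} + \left(\left(12824 - 16446\right) - 1122\right) = i \sqrt{33098} - 4744 = -4744 + i \sqrt{33098}$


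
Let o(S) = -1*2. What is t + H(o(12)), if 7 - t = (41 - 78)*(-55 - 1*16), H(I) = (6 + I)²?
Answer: -2604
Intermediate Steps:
o(S) = -2
t = -2620 (t = 7 - (41 - 78)*(-55 - 1*16) = 7 - (-37)*(-55 - 16) = 7 - (-37)*(-71) = 7 - 1*2627 = 7 - 2627 = -2620)
t + H(o(12)) = -2620 + (6 - 2)² = -2620 + 4² = -2620 + 16 = -2604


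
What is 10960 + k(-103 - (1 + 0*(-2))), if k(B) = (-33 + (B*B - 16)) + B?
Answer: 21623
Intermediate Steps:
k(B) = -49 + B + B² (k(B) = (-33 + (B² - 16)) + B = (-33 + (-16 + B²)) + B = (-49 + B²) + B = -49 + B + B²)
10960 + k(-103 - (1 + 0*(-2))) = 10960 + (-49 + (-103 - (1 + 0*(-2))) + (-103 - (1 + 0*(-2)))²) = 10960 + (-49 + (-103 - (1 + 0)) + (-103 - (1 + 0))²) = 10960 + (-49 + (-103 - 1*1) + (-103 - 1*1)²) = 10960 + (-49 + (-103 - 1) + (-103 - 1)²) = 10960 + (-49 - 104 + (-104)²) = 10960 + (-49 - 104 + 10816) = 10960 + 10663 = 21623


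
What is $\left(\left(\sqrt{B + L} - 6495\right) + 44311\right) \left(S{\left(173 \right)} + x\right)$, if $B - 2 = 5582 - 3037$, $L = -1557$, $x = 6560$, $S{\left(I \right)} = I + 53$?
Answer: $256619376 + 20358 \sqrt{110} \approx 2.5683 \cdot 10^{8}$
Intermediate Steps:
$S{\left(I \right)} = 53 + I$
$B = 2547$ ($B = 2 + \left(5582 - 3037\right) = 2 + 2545 = 2547$)
$\left(\left(\sqrt{B + L} - 6495\right) + 44311\right) \left(S{\left(173 \right)} + x\right) = \left(\left(\sqrt{2547 - 1557} - 6495\right) + 44311\right) \left(\left(53 + 173\right) + 6560\right) = \left(\left(\sqrt{990} - 6495\right) + 44311\right) \left(226 + 6560\right) = \left(\left(3 \sqrt{110} - 6495\right) + 44311\right) 6786 = \left(\left(-6495 + 3 \sqrt{110}\right) + 44311\right) 6786 = \left(37816 + 3 \sqrt{110}\right) 6786 = 256619376 + 20358 \sqrt{110}$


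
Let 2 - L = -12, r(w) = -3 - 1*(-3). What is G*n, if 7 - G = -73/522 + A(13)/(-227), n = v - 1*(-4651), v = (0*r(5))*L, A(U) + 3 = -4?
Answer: 3917886125/118494 ≈ 33064.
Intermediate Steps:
r(w) = 0 (r(w) = -3 + 3 = 0)
A(U) = -7 (A(U) = -3 - 4 = -7)
L = 14 (L = 2 - 1*(-12) = 2 + 12 = 14)
v = 0 (v = (0*0)*14 = 0*14 = 0)
n = 4651 (n = 0 - 1*(-4651) = 0 + 4651 = 4651)
G = 842375/118494 (G = 7 - (-73/522 - 7/(-227)) = 7 - (-73*1/522 - 7*(-1/227)) = 7 - (-73/522 + 7/227) = 7 - 1*(-12917/118494) = 7 + 12917/118494 = 842375/118494 ≈ 7.1090)
G*n = (842375/118494)*4651 = 3917886125/118494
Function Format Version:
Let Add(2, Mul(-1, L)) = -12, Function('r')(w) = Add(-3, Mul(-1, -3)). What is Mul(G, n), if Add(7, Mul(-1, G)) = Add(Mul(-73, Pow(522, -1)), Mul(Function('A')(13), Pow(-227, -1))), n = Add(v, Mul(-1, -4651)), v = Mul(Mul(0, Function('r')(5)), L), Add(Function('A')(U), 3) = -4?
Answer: Rational(3917886125, 118494) ≈ 33064.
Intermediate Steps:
Function('r')(w) = 0 (Function('r')(w) = Add(-3, 3) = 0)
Function('A')(U) = -7 (Function('A')(U) = Add(-3, -4) = -7)
L = 14 (L = Add(2, Mul(-1, -12)) = Add(2, 12) = 14)
v = 0 (v = Mul(Mul(0, 0), 14) = Mul(0, 14) = 0)
n = 4651 (n = Add(0, Mul(-1, -4651)) = Add(0, 4651) = 4651)
G = Rational(842375, 118494) (G = Add(7, Mul(-1, Add(Mul(-73, Pow(522, -1)), Mul(-7, Pow(-227, -1))))) = Add(7, Mul(-1, Add(Mul(-73, Rational(1, 522)), Mul(-7, Rational(-1, 227))))) = Add(7, Mul(-1, Add(Rational(-73, 522), Rational(7, 227)))) = Add(7, Mul(-1, Rational(-12917, 118494))) = Add(7, Rational(12917, 118494)) = Rational(842375, 118494) ≈ 7.1090)
Mul(G, n) = Mul(Rational(842375, 118494), 4651) = Rational(3917886125, 118494)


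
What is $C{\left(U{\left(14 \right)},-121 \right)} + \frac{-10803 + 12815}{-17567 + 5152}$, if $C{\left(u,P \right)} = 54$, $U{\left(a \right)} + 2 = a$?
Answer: $\frac{668398}{12415} \approx 53.838$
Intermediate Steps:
$U{\left(a \right)} = -2 + a$
$C{\left(U{\left(14 \right)},-121 \right)} + \frac{-10803 + 12815}{-17567 + 5152} = 54 + \frac{-10803 + 12815}{-17567 + 5152} = 54 + \frac{2012}{-12415} = 54 + 2012 \left(- \frac{1}{12415}\right) = 54 - \frac{2012}{12415} = \frac{668398}{12415}$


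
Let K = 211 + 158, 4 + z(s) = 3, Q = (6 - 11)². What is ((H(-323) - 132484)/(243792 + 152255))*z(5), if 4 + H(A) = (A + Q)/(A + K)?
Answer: 3047373/9109081 ≈ 0.33454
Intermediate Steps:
Q = 25 (Q = (-5)² = 25)
z(s) = -1 (z(s) = -4 + 3 = -1)
K = 369
H(A) = -4 + (25 + A)/(369 + A) (H(A) = -4 + (A + 25)/(A + 369) = -4 + (25 + A)/(369 + A))
((H(-323) - 132484)/(243792 + 152255))*z(5) = (((-1451 - 3*(-323))/(369 - 323) - 132484)/(243792 + 152255))*(-1) = (((-1451 + 969)/46 - 132484)/396047)*(-1) = (((1/46)*(-482) - 132484)*(1/396047))*(-1) = ((-241/23 - 132484)*(1/396047))*(-1) = -3047373/23*1/396047*(-1) = -3047373/9109081*(-1) = 3047373/9109081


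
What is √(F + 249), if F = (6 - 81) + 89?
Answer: √263 ≈ 16.217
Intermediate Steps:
F = 14 (F = -75 + 89 = 14)
√(F + 249) = √(14 + 249) = √263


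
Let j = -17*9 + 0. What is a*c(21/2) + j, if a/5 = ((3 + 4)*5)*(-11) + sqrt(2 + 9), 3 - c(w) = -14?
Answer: -32878 + 85*sqrt(11) ≈ -32596.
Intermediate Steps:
c(w) = 17 (c(w) = 3 - 1*(-14) = 3 + 14 = 17)
a = -1925 + 5*sqrt(11) (a = 5*(((3 + 4)*5)*(-11) + sqrt(2 + 9)) = 5*((7*5)*(-11) + sqrt(11)) = 5*(35*(-11) + sqrt(11)) = 5*(-385 + sqrt(11)) = -1925 + 5*sqrt(11) ≈ -1908.4)
j = -153 (j = -153 + 0 = -153)
a*c(21/2) + j = (-1925 + 5*sqrt(11))*17 - 153 = (-32725 + 85*sqrt(11)) - 153 = -32878 + 85*sqrt(11)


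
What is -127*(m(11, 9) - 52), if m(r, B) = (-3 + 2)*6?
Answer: 7366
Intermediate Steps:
m(r, B) = -6 (m(r, B) = -1*6 = -6)
-127*(m(11, 9) - 52) = -127*(-6 - 52) = -127*(-58) = 7366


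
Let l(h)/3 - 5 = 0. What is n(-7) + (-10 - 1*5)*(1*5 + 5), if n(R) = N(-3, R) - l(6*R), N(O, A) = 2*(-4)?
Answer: -173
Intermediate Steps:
l(h) = 15 (l(h) = 15 + 3*0 = 15 + 0 = 15)
N(O, A) = -8
n(R) = -23 (n(R) = -8 - 1*15 = -8 - 15 = -23)
n(-7) + (-10 - 1*5)*(1*5 + 5) = -23 + (-10 - 1*5)*(1*5 + 5) = -23 + (-10 - 5)*(5 + 5) = -23 - 15*10 = -23 - 150 = -173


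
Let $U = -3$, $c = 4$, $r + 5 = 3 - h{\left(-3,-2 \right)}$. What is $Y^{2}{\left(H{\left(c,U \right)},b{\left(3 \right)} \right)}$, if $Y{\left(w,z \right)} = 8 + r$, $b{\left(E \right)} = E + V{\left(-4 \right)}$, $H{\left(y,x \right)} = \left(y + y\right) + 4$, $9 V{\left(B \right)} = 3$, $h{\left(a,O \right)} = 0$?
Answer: $36$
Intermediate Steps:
$V{\left(B \right)} = \frac{1}{3}$ ($V{\left(B \right)} = \frac{1}{9} \cdot 3 = \frac{1}{3}$)
$r = -2$ ($r = -5 + \left(3 - 0\right) = -5 + \left(3 + 0\right) = -5 + 3 = -2$)
$H{\left(y,x \right)} = 4 + 2 y$ ($H{\left(y,x \right)} = 2 y + 4 = 4 + 2 y$)
$b{\left(E \right)} = \frac{1}{3} + E$ ($b{\left(E \right)} = E + \frac{1}{3} = \frac{1}{3} + E$)
$Y{\left(w,z \right)} = 6$ ($Y{\left(w,z \right)} = 8 - 2 = 6$)
$Y^{2}{\left(H{\left(c,U \right)},b{\left(3 \right)} \right)} = 6^{2} = 36$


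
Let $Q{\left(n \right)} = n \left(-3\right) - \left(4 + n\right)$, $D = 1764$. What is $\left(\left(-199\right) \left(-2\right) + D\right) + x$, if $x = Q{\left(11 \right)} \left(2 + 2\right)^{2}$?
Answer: $1394$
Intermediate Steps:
$Q{\left(n \right)} = -4 - 4 n$ ($Q{\left(n \right)} = - 3 n - \left(4 + n\right) = -4 - 4 n$)
$x = -768$ ($x = \left(-4 - 44\right) \left(2 + 2\right)^{2} = \left(-4 - 44\right) 4^{2} = \left(-48\right) 16 = -768$)
$\left(\left(-199\right) \left(-2\right) + D\right) + x = \left(\left(-199\right) \left(-2\right) + 1764\right) - 768 = \left(398 + 1764\right) - 768 = 2162 - 768 = 1394$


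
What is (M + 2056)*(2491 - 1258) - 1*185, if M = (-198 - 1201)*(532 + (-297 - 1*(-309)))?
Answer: -935847185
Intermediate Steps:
M = -761056 (M = -1399*(532 + (-297 + 309)) = -1399*(532 + 12) = -1399*544 = -761056)
(M + 2056)*(2491 - 1258) - 1*185 = (-761056 + 2056)*(2491 - 1258) - 1*185 = -759000*1233 - 185 = -935847000 - 185 = -935847185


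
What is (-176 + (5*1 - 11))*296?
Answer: -53872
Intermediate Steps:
(-176 + (5*1 - 11))*296 = (-176 + (5 - 11))*296 = (-176 - 6)*296 = -182*296 = -53872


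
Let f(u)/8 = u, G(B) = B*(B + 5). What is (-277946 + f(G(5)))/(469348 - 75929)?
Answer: -277546/393419 ≈ -0.70547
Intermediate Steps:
G(B) = B*(5 + B)
f(u) = 8*u
(-277946 + f(G(5)))/(469348 - 75929) = (-277946 + 8*(5*(5 + 5)))/(469348 - 75929) = (-277946 + 8*(5*10))/393419 = (-277946 + 8*50)*(1/393419) = (-277946 + 400)*(1/393419) = -277546*1/393419 = -277546/393419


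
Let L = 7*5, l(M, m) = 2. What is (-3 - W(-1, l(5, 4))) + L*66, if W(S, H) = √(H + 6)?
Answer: 2307 - 2*√2 ≈ 2304.2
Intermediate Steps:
W(S, H) = √(6 + H)
L = 35
(-3 - W(-1, l(5, 4))) + L*66 = (-3 - √(6 + 2)) + 35*66 = (-3 - √8) + 2310 = (-3 - 2*√2) + 2310 = 2307 - 2*√2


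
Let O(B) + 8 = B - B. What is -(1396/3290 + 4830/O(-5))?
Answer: 3969883/6580 ≈ 603.33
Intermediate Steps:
O(B) = -8 (O(B) = -8 + (B - B) = -8 + 0 = -8)
-(1396/3290 + 4830/O(-5)) = -(1396/3290 + 4830/(-8)) = -(1396*(1/3290) + 4830*(-1/8)) = -(698/1645 - 2415/4) = -1*(-3969883/6580) = 3969883/6580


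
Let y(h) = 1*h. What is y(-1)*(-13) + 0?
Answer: 13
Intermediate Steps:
y(h) = h
y(-1)*(-13) + 0 = -1*(-13) + 0 = 13 + 0 = 13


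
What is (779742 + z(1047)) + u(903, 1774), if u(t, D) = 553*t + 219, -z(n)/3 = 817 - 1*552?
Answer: 1278525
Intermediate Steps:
z(n) = -795 (z(n) = -3*(817 - 1*552) = -3*(817 - 552) = -3*265 = -795)
u(t, D) = 219 + 553*t
(779742 + z(1047)) + u(903, 1774) = (779742 - 795) + (219 + 553*903) = 778947 + (219 + 499359) = 778947 + 499578 = 1278525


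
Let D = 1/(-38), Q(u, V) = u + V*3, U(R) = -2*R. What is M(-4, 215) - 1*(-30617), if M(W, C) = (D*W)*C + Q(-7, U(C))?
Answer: 557510/19 ≈ 29343.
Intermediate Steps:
Q(u, V) = u + 3*V
D = -1/38 ≈ -0.026316
M(W, C) = -7 - 6*C - C*W/38 (M(W, C) = (-W/38)*C + (-7 + 3*(-2*C)) = -C*W/38 + (-7 - 6*C) = -7 - 6*C - C*W/38)
M(-4, 215) - 1*(-30617) = (-7 - 6*215 - 1/38*215*(-4)) - 1*(-30617) = (-7 - 1290 + 430/19) + 30617 = -24213/19 + 30617 = 557510/19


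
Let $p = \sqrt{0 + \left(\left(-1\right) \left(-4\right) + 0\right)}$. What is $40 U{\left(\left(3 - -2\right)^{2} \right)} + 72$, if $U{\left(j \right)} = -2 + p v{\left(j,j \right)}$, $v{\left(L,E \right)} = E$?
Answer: $1992$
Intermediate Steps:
$p = 2$ ($p = \sqrt{0 + \left(4 + 0\right)} = \sqrt{0 + 4} = \sqrt{4} = 2$)
$U{\left(j \right)} = -2 + 2 j$
$40 U{\left(\left(3 - -2\right)^{2} \right)} + 72 = 40 \left(-2 + 2 \left(3 - -2\right)^{2}\right) + 72 = 40 \left(-2 + 2 \left(3 + \left(-2 + 4\right)\right)^{2}\right) + 72 = 40 \left(-2 + 2 \left(3 + 2\right)^{2}\right) + 72 = 40 \left(-2 + 2 \cdot 5^{2}\right) + 72 = 40 \left(-2 + 2 \cdot 25\right) + 72 = 40 \left(-2 + 50\right) + 72 = 40 \cdot 48 + 72 = 1920 + 72 = 1992$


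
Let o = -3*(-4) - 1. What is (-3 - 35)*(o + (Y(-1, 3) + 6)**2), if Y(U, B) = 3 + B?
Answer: -5890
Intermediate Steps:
o = 11 (o = 12 - 1 = 11)
(-3 - 35)*(o + (Y(-1, 3) + 6)**2) = (-3 - 35)*(11 + ((3 + 3) + 6)**2) = -38*(11 + (6 + 6)**2) = -38*(11 + 12**2) = -38*(11 + 144) = -38*155 = -5890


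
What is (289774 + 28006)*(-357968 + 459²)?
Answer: -46804862860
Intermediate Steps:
(289774 + 28006)*(-357968 + 459²) = 317780*(-357968 + 210681) = 317780*(-147287) = -46804862860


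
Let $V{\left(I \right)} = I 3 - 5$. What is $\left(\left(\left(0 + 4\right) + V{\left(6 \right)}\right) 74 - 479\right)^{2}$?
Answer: $606841$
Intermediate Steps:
$V{\left(I \right)} = -5 + 3 I$ ($V{\left(I \right)} = 3 I - 5 = -5 + 3 I$)
$\left(\left(\left(0 + 4\right) + V{\left(6 \right)}\right) 74 - 479\right)^{2} = \left(\left(\left(0 + 4\right) + \left(-5 + 3 \cdot 6\right)\right) 74 - 479\right)^{2} = \left(\left(4 + \left(-5 + 18\right)\right) 74 - 479\right)^{2} = \left(\left(4 + 13\right) 74 - 479\right)^{2} = \left(17 \cdot 74 - 479\right)^{2} = \left(1258 - 479\right)^{2} = 779^{2} = 606841$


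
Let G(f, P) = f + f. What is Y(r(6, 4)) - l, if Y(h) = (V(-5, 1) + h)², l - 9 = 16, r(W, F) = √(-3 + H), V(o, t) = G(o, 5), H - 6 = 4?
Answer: 82 - 20*√7 ≈ 29.085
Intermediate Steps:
H = 10 (H = 6 + 4 = 10)
G(f, P) = 2*f
V(o, t) = 2*o
r(W, F) = √7 (r(W, F) = √(-3 + 10) = √7)
l = 25 (l = 9 + 16 = 25)
Y(h) = (-10 + h)² (Y(h) = (2*(-5) + h)² = (-10 + h)²)
Y(r(6, 4)) - l = (-10 + √7)² - 1*25 = (-10 + √7)² - 25 = -25 + (-10 + √7)²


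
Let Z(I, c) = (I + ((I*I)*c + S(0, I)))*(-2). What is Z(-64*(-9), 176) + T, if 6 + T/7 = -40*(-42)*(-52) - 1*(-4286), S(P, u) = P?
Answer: -117367864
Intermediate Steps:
Z(I, c) = -2*I - 2*c*I**2 (Z(I, c) = (I + ((I*I)*c + 0))*(-2) = (I + (I**2*c + 0))*(-2) = (I + (c*I**2 + 0))*(-2) = (I + c*I**2)*(-2) = -2*I - 2*c*I**2)
T = -581560 (T = -42 + 7*(-40*(-42)*(-52) - 1*(-4286)) = -42 + 7*(1680*(-52) + 4286) = -42 + 7*(-87360 + 4286) = -42 + 7*(-83074) = -42 - 581518 = -581560)
Z(-64*(-9), 176) + T = 2*(-64*(-9))*(-1 - 1*(-64*(-9))*176) - 581560 = 2*576*(-1 - 1*576*176) - 581560 = 2*576*(-1 - 101376) - 581560 = 2*576*(-101377) - 581560 = -116786304 - 581560 = -117367864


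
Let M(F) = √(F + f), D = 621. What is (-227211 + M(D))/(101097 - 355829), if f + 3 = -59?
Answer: 227211/254732 - √559/254732 ≈ 0.89187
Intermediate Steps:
f = -62 (f = -3 - 59 = -62)
M(F) = √(-62 + F) (M(F) = √(F - 62) = √(-62 + F))
(-227211 + M(D))/(101097 - 355829) = (-227211 + √(-62 + 621))/(101097 - 355829) = (-227211 + √559)/(-254732) = (-227211 + √559)*(-1/254732) = 227211/254732 - √559/254732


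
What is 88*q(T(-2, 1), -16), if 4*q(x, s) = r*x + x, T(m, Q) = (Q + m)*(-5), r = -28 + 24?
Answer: -330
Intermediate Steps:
r = -4
T(m, Q) = -5*Q - 5*m
q(x, s) = -3*x/4 (q(x, s) = (-4*x + x)/4 = (-3*x)/4 = -3*x/4)
88*q(T(-2, 1), -16) = 88*(-3*(-5*1 - 5*(-2))/4) = 88*(-3*(-5 + 10)/4) = 88*(-¾*5) = 88*(-15/4) = -330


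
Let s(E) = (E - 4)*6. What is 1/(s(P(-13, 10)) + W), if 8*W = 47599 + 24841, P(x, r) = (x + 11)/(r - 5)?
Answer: 5/45143 ≈ 0.00011076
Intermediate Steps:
P(x, r) = (11 + x)/(-5 + r)
s(E) = -24 + 6*E (s(E) = (-4 + E)*6 = -24 + 6*E)
W = 9055 (W = (47599 + 24841)/8 = (1/8)*72440 = 9055)
1/(s(P(-13, 10)) + W) = 1/((-24 + 6*((11 - 13)/(-5 + 10))) + 9055) = 1/((-24 + 6*(-2/5)) + 9055) = 1/((-24 - 12/5) + 9055) = 1/(-132/5 + 9055) = 1/(45143/5) = 5/45143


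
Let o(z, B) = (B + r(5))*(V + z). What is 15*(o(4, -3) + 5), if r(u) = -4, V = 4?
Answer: -765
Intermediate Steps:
o(z, B) = (-4 + B)*(4 + z) (o(z, B) = (B - 4)*(4 + z) = (-4 + B)*(4 + z))
15*(o(4, -3) + 5) = 15*((-16 - 4*4 + 4*(-3) - 3*4) + 5) = 15*((-16 - 16 - 12 - 12) + 5) = 15*(-56 + 5) = 15*(-51) = -765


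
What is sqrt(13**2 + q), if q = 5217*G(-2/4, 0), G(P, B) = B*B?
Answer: 13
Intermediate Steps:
G(P, B) = B**2
q = 0 (q = 5217*0**2 = 5217*0 = 0)
sqrt(13**2 + q) = sqrt(13**2 + 0) = sqrt(169 + 0) = sqrt(169) = 13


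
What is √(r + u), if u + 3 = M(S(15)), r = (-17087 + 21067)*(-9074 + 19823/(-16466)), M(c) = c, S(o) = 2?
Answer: I*√2448249673008979/8233 ≈ 6009.9*I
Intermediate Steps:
r = -297370290930/8233 (r = 3980*(-9074 + 19823*(-1/16466)) = 3980*(-9074 - 19823/16466) = 3980*(-149432307/16466) = -297370290930/8233 ≈ -3.6119e+7)
u = -1 (u = -3 + 2 = -1)
√(r + u) = √(-297370290930/8233 - 1) = √(-297370299163/8233) = I*√2448249673008979/8233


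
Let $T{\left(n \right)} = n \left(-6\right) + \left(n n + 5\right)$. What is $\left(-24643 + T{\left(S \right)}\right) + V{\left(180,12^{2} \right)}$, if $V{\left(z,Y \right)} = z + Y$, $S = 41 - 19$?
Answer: $-23962$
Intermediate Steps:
$S = 22$
$T{\left(n \right)} = 5 + n^{2} - 6 n$ ($T{\left(n \right)} = - 6 n + \left(n^{2} + 5\right) = - 6 n + \left(5 + n^{2}\right) = 5 + n^{2} - 6 n$)
$V{\left(z,Y \right)} = Y + z$
$\left(-24643 + T{\left(S \right)}\right) + V{\left(180,12^{2} \right)} = \left(-24643 + \left(5 + 22^{2} - 132\right)\right) + \left(12^{2} + 180\right) = \left(-24643 + \left(5 + 484 - 132\right)\right) + \left(144 + 180\right) = \left(-24643 + 357\right) + 324 = -24286 + 324 = -23962$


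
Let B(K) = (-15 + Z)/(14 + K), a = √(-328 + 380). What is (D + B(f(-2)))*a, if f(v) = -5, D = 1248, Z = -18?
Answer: 7466*√13/3 ≈ 8973.0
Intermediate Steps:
a = 2*√13 (a = √52 = 2*√13 ≈ 7.2111)
B(K) = -33/(14 + K) (B(K) = (-15 - 18)/(14 + K) = -33/(14 + K))
(D + B(f(-2)))*a = (1248 - 33/(14 - 5))*(2*√13) = (1248 - 33/9)*(2*√13) = (1248 - 33*⅑)*(2*√13) = (1248 - 11/3)*(2*√13) = 3733*(2*√13)/3 = 7466*√13/3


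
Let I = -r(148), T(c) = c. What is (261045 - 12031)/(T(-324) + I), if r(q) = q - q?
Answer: -124507/162 ≈ -768.56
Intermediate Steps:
r(q) = 0
I = 0 (I = -1*0 = 0)
(261045 - 12031)/(T(-324) + I) = (261045 - 12031)/(-324 + 0) = 249014/(-324) = 249014*(-1/324) = -124507/162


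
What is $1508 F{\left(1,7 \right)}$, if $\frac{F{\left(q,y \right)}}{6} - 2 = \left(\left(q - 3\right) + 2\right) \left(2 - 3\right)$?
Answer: $18096$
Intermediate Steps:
$F{\left(q,y \right)} = 18 - 6 q$ ($F{\left(q,y \right)} = 12 + 6 \left(\left(q - 3\right) + 2\right) \left(2 - 3\right) = 12 + 6 \left(\left(-3 + q\right) + 2\right) \left(-1\right) = 12 + 6 \left(-1 + q\right) \left(-1\right) = 12 + 6 \left(1 - q\right) = 12 - \left(-6 + 6 q\right) = 18 - 6 q$)
$1508 F{\left(1,7 \right)} = 1508 \left(18 - 6\right) = 1508 \cdot 12 = 18096$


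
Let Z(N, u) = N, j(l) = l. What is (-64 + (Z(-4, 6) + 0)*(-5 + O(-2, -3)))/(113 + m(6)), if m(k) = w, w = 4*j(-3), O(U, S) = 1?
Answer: -48/101 ≈ -0.47525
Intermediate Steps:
w = -12 (w = 4*(-3) = -12)
m(k) = -12
(-64 + (Z(-4, 6) + 0)*(-5 + O(-2, -3)))/(113 + m(6)) = (-64 + (-4 + 0)*(-5 + 1))/(113 - 12) = (-64 - 4*(-4))/101 = (-64 + 16)*(1/101) = -48*1/101 = -48/101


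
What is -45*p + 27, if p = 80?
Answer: -3573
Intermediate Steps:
-45*p + 27 = -45*80 + 27 = -3600 + 27 = -3573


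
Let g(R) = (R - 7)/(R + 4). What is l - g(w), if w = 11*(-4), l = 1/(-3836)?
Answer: -48919/38360 ≈ -1.2753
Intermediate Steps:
l = -1/3836 ≈ -0.00026069
w = -44
g(R) = (-7 + R)/(4 + R)
l - g(w) = -1/3836 - (-7 - 44)/(4 - 44) = -1/3836 - (-51)/(-40) = -1/3836 - (-1)*(-51)/40 = -1/3836 - 1*51/40 = -1/3836 - 51/40 = -48919/38360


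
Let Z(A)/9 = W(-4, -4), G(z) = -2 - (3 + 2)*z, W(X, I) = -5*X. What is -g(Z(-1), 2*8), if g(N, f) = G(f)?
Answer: 82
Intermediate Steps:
G(z) = -2 - 5*z
Z(A) = 180 (Z(A) = 9*(-5*(-4)) = 9*20 = 180)
g(N, f) = -2 - 5*f
-g(Z(-1), 2*8) = -(-2 - 10*8) = -(-2 - 5*16) = -(-2 - 80) = -1*(-82) = 82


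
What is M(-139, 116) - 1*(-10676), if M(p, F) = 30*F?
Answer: 14156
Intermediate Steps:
M(-139, 116) - 1*(-10676) = 30*116 - 1*(-10676) = 3480 + 10676 = 14156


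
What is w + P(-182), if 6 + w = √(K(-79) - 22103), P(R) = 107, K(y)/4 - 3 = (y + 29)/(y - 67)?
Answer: 101 + I*√117715639/73 ≈ 101.0 + 148.63*I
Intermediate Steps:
K(y) = 12 + 4*(29 + y)/(-67 + y) (K(y) = 12 + 4*((y + 29)/(y - 67)) = 12 + 4*((29 + y)/(-67 + y)) = 12 + 4*(29 + y)/(-67 + y))
w = -6 + I*√117715639/73 (w = -6 + √(16*(-43 - 79)/(-67 - 79) - 22103) = -6 + √(16*(-122)/(-146) - 22103) = -6 + √(16*(-1/146)*(-122) - 22103) = -6 + √(976/73 - 22103) = -6 + √(-1612543/73) = -6 + I*√117715639/73 ≈ -6.0 + 148.63*I)
w + P(-182) = (-6 + I*√117715639/73) + 107 = 101 + I*√117715639/73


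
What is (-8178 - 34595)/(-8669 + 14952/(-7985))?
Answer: 341542405/69236917 ≈ 4.9330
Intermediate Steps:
(-8178 - 34595)/(-8669 + 14952/(-7985)) = -42773/(-8669 + 14952*(-1/7985)) = -42773/(-8669 - 14952/7985) = -42773/(-69236917/7985) = -42773*(-7985/69236917) = 341542405/69236917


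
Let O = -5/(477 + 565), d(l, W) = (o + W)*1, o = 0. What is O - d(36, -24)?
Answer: 25003/1042 ≈ 23.995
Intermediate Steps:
d(l, W) = W (d(l, W) = (0 + W)*1 = W*1 = W)
O = -5/1042 ≈ -0.0047985
O - d(36, -24) = -5/1042 - 1*(-24) = -5/1042 + 24 = 25003/1042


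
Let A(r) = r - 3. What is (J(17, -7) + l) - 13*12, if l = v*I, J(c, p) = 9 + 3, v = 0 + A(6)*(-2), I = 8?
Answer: -192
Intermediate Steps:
A(r) = -3 + r
v = -6 (v = 0 + (-3 + 6)*(-2) = 0 + 3*(-2) = 0 - 6 = -6)
J(c, p) = 12
l = -48 (l = -6*8 = -48)
(J(17, -7) + l) - 13*12 = (12 - 48) - 13*12 = -36 - 156 = -192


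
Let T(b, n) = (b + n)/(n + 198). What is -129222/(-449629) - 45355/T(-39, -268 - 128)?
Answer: -269182840056/13039241 ≈ -20644.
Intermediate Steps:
T(b, n) = (b + n)/(198 + n)
-129222/(-449629) - 45355/T(-39, -268 - 128) = -129222/(-449629) - 45355*(198 + (-268 - 128))/(-39 + (-268 - 128)) = -129222*(-1/449629) - 45355*(198 - 396)/(-39 - 396) = 129222/449629 - 45355/(-435/(-198)) = 129222/449629 - 45355/((-1/198*(-435))) = 129222/449629 - 45355/145/66 = 129222/449629 - 45355*66/145 = 129222/449629 - 598686/29 = -269182840056/13039241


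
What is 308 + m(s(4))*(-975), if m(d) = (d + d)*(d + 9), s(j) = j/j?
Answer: -19192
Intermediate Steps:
s(j) = 1
m(d) = 2*d*(9 + d) (m(d) = (2*d)*(9 + d) = 2*d*(9 + d))
308 + m(s(4))*(-975) = 308 + (2*1*(9 + 1))*(-975) = 308 + (2*1*10)*(-975) = 308 + 20*(-975) = 308 - 19500 = -19192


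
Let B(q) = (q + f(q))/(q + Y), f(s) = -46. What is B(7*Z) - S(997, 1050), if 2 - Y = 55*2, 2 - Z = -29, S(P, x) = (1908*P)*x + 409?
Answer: -217715532610/109 ≈ -1.9974e+9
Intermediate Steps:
S(P, x) = 409 + 1908*P*x (S(P, x) = 1908*P*x + 409 = 409 + 1908*P*x)
Z = 31 (Z = 2 - 1*(-29) = 2 + 29 = 31)
Y = -108 (Y = 2 - 55*2 = 2 - 1*110 = 2 - 110 = -108)
B(q) = (-46 + q)/(-108 + q) (B(q) = (q - 46)/(q - 108) = (-46 + q)/(-108 + q))
B(7*Z) - S(997, 1050) = (-46 + 7*31)/(-108 + 7*31) - (409 + 1908*997*1050) = (-46 + 217)/(-108 + 217) - (409 + 1997389800) = 171/109 - 1*1997390209 = (1/109)*171 - 1997390209 = 171/109 - 1997390209 = -217715532610/109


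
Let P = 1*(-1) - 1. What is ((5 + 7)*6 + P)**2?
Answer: 4900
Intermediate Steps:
P = -2 (P = -1 - 1 = -2)
((5 + 7)*6 + P)**2 = ((5 + 7)*6 - 2)**2 = (12*6 - 2)**2 = (72 - 2)**2 = 70**2 = 4900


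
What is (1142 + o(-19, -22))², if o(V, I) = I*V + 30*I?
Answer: 810000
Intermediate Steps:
o(V, I) = 30*I + I*V
(1142 + o(-19, -22))² = (1142 - 22*(30 - 19))² = (1142 - 22*11)² = (1142 - 242)² = 900² = 810000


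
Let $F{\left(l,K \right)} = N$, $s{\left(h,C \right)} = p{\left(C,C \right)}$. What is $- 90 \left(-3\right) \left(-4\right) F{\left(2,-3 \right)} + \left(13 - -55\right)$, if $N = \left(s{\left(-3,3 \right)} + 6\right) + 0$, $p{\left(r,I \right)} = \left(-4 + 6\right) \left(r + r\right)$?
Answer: $-19372$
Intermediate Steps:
$p{\left(r,I \right)} = 4 r$ ($p{\left(r,I \right)} = 2 \cdot 2 r = 4 r$)
$s{\left(h,C \right)} = 4 C$
$N = 18$ ($N = \left(4 \cdot 3 + 6\right) + 0 = \left(12 + 6\right) + 0 = 18 + 0 = 18$)
$F{\left(l,K \right)} = 18$
$- 90 \left(-3\right) \left(-4\right) F{\left(2,-3 \right)} + \left(13 - -55\right) = - 90 \left(-3\right) \left(-4\right) 18 + \left(13 - -55\right) = - 90 \cdot 12 \cdot 18 + \left(13 + 55\right) = \left(-90\right) 216 + 68 = -19440 + 68 = -19372$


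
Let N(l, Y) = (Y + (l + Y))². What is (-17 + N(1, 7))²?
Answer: 43264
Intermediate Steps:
N(l, Y) = (l + 2*Y)² (N(l, Y) = (Y + (Y + l))² = (l + 2*Y)²)
(-17 + N(1, 7))² = (-17 + (1 + 2*7)²)² = (-17 + (1 + 14)²)² = (-17 + 15²)² = (-17 + 225)² = 208² = 43264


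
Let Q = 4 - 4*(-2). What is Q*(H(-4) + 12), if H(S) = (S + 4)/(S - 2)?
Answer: 144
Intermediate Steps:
Q = 12 (Q = 4 + 8 = 12)
H(S) = (4 + S)/(-2 + S)
Q*(H(-4) + 12) = 12*((4 - 4)/(-2 - 4) + 12) = 12*(0/(-6) + 12) = 12*(-1/6*0 + 12) = 12*(0 + 12) = 12*12 = 144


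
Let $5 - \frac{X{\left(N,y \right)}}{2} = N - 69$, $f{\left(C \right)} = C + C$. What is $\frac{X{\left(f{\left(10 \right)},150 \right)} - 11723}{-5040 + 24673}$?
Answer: $- \frac{11615}{19633} \approx -0.59161$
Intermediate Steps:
$f{\left(C \right)} = 2 C$
$X{\left(N,y \right)} = 148 - 2 N$ ($X{\left(N,y \right)} = 10 - 2 \left(N - 69\right) = 10 - 2 \left(-69 + N\right) = 10 - \left(-138 + 2 N\right) = 148 - 2 N$)
$\frac{X{\left(f{\left(10 \right)},150 \right)} - 11723}{-5040 + 24673} = \frac{\left(148 - 2 \cdot 2 \cdot 10\right) - 11723}{-5040 + 24673} = \frac{\left(148 - 40\right) - 11723}{19633} = \left(\left(148 - 40\right) - 11723\right) \frac{1}{19633} = \left(108 - 11723\right) \frac{1}{19633} = \left(-11615\right) \frac{1}{19633} = - \frac{11615}{19633}$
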